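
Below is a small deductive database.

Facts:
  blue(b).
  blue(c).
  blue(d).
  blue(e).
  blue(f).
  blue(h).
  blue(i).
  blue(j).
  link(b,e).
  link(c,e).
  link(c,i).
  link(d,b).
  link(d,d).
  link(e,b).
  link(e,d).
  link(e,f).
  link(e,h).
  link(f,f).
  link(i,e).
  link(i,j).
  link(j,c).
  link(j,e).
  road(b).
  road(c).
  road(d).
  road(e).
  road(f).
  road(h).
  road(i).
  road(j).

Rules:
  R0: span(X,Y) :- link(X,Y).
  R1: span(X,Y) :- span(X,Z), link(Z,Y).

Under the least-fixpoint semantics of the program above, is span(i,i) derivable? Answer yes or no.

round 1: derive span(b,e) via R0 from link(b,e)
round 1: derive span(c,e) via R0 from link(c,e)
round 1: derive span(c,i) via R0 from link(c,i)
round 1: derive span(d,b) via R0 from link(d,b)
round 1: derive span(d,d) via R0 from link(d,d)
round 1: derive span(e,b) via R0 from link(e,b)
round 1: derive span(e,d) via R0 from link(e,d)
round 1: derive span(e,f) via R0 from link(e,f)
round 1: derive span(e,h) via R0 from link(e,h)
round 1: derive span(f,f) via R0 from link(f,f)
round 1: derive span(i,e) via R0 from link(i,e)
round 1: derive span(i,j) via R0 from link(i,j)
round 1: derive span(j,c) via R0 from link(j,c)
round 1: derive span(j,e) via R0 from link(j,e)
round 2: derive span(b,b) via R1 from span(b,e), link(e,b)
round 2: derive span(b,d) via R1 from span(b,e), link(e,d)
round 2: derive span(b,f) via R1 from span(b,e), link(e,f)
round 2: derive span(b,h) via R1 from span(b,e), link(e,h)
round 2: derive span(c,b) via R1 from span(c,e), link(e,b)
round 2: derive span(c,d) via R1 from span(c,e), link(e,d)
round 2: derive span(c,f) via R1 from span(c,e), link(e,f)
round 2: derive span(c,h) via R1 from span(c,e), link(e,h)
round 2: derive span(c,j) via R1 from span(c,i), link(i,j)
round 2: derive span(d,e) via R1 from span(d,b), link(b,e)
round 2: derive span(e,e) via R1 from span(e,b), link(b,e)
round 2: derive span(i,b) via R1 from span(i,e), link(e,b)
round 2: derive span(i,c) via R1 from span(i,j), link(j,c)
round 2: derive span(i,d) via R1 from span(i,e), link(e,d)
round 2: derive span(i,f) via R1 from span(i,e), link(e,f)
round 2: derive span(i,h) via R1 from span(i,e), link(e,h)
round 2: derive span(j,b) via R1 from span(j,e), link(e,b)
round 2: derive span(j,d) via R1 from span(j,e), link(e,d)
round 2: derive span(j,f) via R1 from span(j,e), link(e,f)
round 2: derive span(j,h) via R1 from span(j,e), link(e,h)
round 2: derive span(j,i) via R1 from span(j,c), link(c,i)
round 3: derive span(c,c) via R1 from span(c,j), link(j,c)
round 3: derive span(d,f) via R1 from span(d,e), link(e,f)
round 3: derive span(d,h) via R1 from span(d,e), link(e,h)
round 3: derive span(i,i) via R1 from span(i,c), link(c,i)
round 3: derive span(j,j) via R1 from span(j,i), link(i,j)

yes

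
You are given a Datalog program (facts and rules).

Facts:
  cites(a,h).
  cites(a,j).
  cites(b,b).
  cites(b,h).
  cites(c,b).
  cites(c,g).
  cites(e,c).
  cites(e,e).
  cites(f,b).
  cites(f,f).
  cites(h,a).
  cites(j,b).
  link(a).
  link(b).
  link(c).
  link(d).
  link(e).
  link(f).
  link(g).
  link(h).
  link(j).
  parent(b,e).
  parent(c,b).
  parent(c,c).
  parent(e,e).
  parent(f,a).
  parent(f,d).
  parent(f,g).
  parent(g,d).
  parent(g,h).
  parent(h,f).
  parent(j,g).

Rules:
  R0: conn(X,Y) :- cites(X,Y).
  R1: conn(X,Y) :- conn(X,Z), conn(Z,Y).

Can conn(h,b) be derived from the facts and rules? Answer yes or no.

yes

round 1: derive conn(a,h) via R0 from cites(a,h)
round 1: derive conn(a,j) via R0 from cites(a,j)
round 1: derive conn(b,b) via R0 from cites(b,b)
round 1: derive conn(b,h) via R0 from cites(b,h)
round 1: derive conn(c,b) via R0 from cites(c,b)
round 1: derive conn(c,g) via R0 from cites(c,g)
round 1: derive conn(e,c) via R0 from cites(e,c)
round 1: derive conn(e,e) via R0 from cites(e,e)
round 1: derive conn(f,b) via R0 from cites(f,b)
round 1: derive conn(f,f) via R0 from cites(f,f)
round 1: derive conn(h,a) via R0 from cites(h,a)
round 1: derive conn(j,b) via R0 from cites(j,b)
round 2: derive conn(a,a) via R1 from conn(a,h), conn(h,a)
round 2: derive conn(a,b) via R1 from conn(a,j), conn(j,b)
round 2: derive conn(b,a) via R1 from conn(b,h), conn(h,a)
round 2: derive conn(c,h) via R1 from conn(c,b), conn(b,h)
round 2: derive conn(e,b) via R1 from conn(e,c), conn(c,b)
round 2: derive conn(e,g) via R1 from conn(e,c), conn(c,g)
round 2: derive conn(f,h) via R1 from conn(f,b), conn(b,h)
round 2: derive conn(h,h) via R1 from conn(h,a), conn(a,h)
round 2: derive conn(h,j) via R1 from conn(h,a), conn(a,j)
round 2: derive conn(j,h) via R1 from conn(j,b), conn(b,h)
round 3: derive conn(b,j) via R1 from conn(b,a), conn(a,j)
round 3: derive conn(c,a) via R1 from conn(c,b), conn(b,a)
round 3: derive conn(c,j) via R1 from conn(c,h), conn(h,j)
round 3: derive conn(e,a) via R1 from conn(e,b), conn(b,a)
round 3: derive conn(e,h) via R1 from conn(e,b), conn(b,h)
round 3: derive conn(f,a) via R1 from conn(f,b), conn(b,a)
round 3: derive conn(f,j) via R1 from conn(f,h), conn(h,j)
round 3: derive conn(h,b) via R1 from conn(h,a), conn(a,b)
round 3: derive conn(j,a) via R1 from conn(j,b), conn(b,a)
round 3: derive conn(j,j) via R1 from conn(j,h), conn(h,j)
round 4: derive conn(e,j) via R1 from conn(e,a), conn(a,j)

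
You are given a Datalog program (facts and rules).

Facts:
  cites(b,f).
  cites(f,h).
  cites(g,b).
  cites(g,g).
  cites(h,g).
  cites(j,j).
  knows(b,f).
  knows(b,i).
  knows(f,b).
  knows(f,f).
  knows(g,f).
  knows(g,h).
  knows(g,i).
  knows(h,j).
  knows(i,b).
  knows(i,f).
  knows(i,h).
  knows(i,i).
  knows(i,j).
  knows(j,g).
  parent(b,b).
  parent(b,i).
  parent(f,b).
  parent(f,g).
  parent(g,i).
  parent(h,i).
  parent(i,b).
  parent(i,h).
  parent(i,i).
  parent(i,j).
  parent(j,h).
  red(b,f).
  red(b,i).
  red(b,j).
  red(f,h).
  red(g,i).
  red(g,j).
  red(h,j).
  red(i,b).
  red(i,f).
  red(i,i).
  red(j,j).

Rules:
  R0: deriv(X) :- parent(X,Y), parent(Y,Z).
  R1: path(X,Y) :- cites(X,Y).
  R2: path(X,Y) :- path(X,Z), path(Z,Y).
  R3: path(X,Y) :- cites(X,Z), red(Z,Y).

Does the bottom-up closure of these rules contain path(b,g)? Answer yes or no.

round 1: derive path(b,f) via R1 from cites(b,f)
round 1: derive path(f,h) via R1 from cites(f,h)
round 1: derive path(g,b) via R1 from cites(g,b)
round 1: derive path(g,g) via R1 from cites(g,g)
round 1: derive path(h,g) via R1 from cites(h,g)
round 1: derive path(j,j) via R1 from cites(j,j)
round 1: derive path(b,h) via R3 from cites(b,f), red(f,h)
round 1: derive path(f,j) via R3 from cites(f,h), red(h,j)
round 1: derive path(g,f) via R3 from cites(g,b), red(b,f)
round 1: derive path(g,i) via R3 from cites(g,b), red(b,i)
round 1: derive path(g,j) via R3 from cites(g,b), red(b,j)
round 1: derive path(h,i) via R3 from cites(h,g), red(g,i)
round 1: derive path(h,j) via R3 from cites(h,g), red(g,j)
round 2: derive path(b,g) via R2 from path(b,h), path(h,g)
round 2: derive path(b,i) via R2 from path(b,h), path(h,i)
round 2: derive path(b,j) via R2 from path(b,f), path(f,j)
round 2: derive path(f,g) via R2 from path(f,h), path(h,g)
round 2: derive path(f,i) via R2 from path(f,h), path(h,i)
round 2: derive path(g,h) via R2 from path(g,b), path(b,h)
round 2: derive path(h,b) via R2 from path(h,g), path(g,b)
round 2: derive path(h,f) via R2 from path(h,g), path(g,f)
round 3: derive path(b,b) via R2 from path(b,g), path(g,b)
round 3: derive path(f,b) via R2 from path(f,g), path(g,b)
round 3: derive path(f,f) via R2 from path(f,g), path(g,f)
round 3: derive path(h,h) via R2 from path(h,b), path(b,h)

yes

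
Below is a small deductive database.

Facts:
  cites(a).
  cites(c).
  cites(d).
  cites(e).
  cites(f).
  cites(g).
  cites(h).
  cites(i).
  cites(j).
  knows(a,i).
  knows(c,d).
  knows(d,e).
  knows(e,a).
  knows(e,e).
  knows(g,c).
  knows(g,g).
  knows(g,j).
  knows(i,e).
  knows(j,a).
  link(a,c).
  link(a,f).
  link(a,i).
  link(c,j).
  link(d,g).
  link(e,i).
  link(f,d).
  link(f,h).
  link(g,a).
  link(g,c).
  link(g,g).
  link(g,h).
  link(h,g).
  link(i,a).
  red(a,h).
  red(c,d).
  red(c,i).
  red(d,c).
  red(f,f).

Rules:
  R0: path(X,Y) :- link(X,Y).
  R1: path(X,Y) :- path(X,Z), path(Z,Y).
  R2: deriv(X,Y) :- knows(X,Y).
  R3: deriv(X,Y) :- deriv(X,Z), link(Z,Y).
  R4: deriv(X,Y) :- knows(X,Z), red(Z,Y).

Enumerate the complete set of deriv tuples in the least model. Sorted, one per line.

deriv(a,a)
deriv(a,c)
deriv(a,d)
deriv(a,f)
deriv(a,g)
deriv(a,h)
deriv(a,i)
deriv(a,j)
deriv(c,a)
deriv(c,c)
deriv(c,d)
deriv(c,f)
deriv(c,g)
deriv(c,h)
deriv(c,i)
deriv(c,j)
deriv(d,a)
deriv(d,c)
deriv(d,d)
deriv(d,e)
deriv(d,f)
deriv(d,g)
deriv(d,h)
deriv(d,i)
deriv(d,j)
deriv(e,a)
deriv(e,c)
deriv(e,d)
deriv(e,e)
deriv(e,f)
deriv(e,g)
deriv(e,h)
deriv(e,i)
deriv(e,j)
deriv(g,a)
deriv(g,c)
deriv(g,d)
deriv(g,f)
deriv(g,g)
deriv(g,h)
deriv(g,i)
deriv(g,j)
deriv(i,a)
deriv(i,c)
deriv(i,d)
deriv(i,e)
deriv(i,f)
deriv(i,g)
deriv(i,h)
deriv(i,i)
deriv(i,j)
deriv(j,a)
deriv(j,c)
deriv(j,d)
deriv(j,f)
deriv(j,g)
deriv(j,h)
deriv(j,i)
deriv(j,j)

round 1: derive deriv(a,i) via R2 from knows(a,i)
round 1: derive deriv(c,d) via R2 from knows(c,d)
round 1: derive deriv(d,e) via R2 from knows(d,e)
round 1: derive deriv(e,a) via R2 from knows(e,a)
round 1: derive deriv(e,e) via R2 from knows(e,e)
round 1: derive deriv(g,c) via R2 from knows(g,c)
round 1: derive deriv(g,g) via R2 from knows(g,g)
round 1: derive deriv(g,j) via R2 from knows(g,j)
round 1: derive deriv(i,e) via R2 from knows(i,e)
round 1: derive deriv(j,a) via R2 from knows(j,a)
round 1: derive deriv(c,c) via R4 from knows(c,d), red(d,c)
round 1: derive deriv(e,h) via R4 from knows(e,a), red(a,h)
round 1: derive deriv(g,d) via R4 from knows(g,c), red(c,d)
round 1: derive deriv(g,i) via R4 from knows(g,c), red(c,i)
round 1: derive deriv(j,h) via R4 from knows(j,a), red(a,h)
round 2: derive deriv(a,a) via R3 from deriv(a,i), link(i,a)
round 2: derive deriv(c,g) via R3 from deriv(c,d), link(d,g)
round 2: derive deriv(c,j) via R3 from deriv(c,c), link(c,j)
round 2: derive deriv(d,i) via R3 from deriv(d,e), link(e,i)
round 2: derive deriv(e,c) via R3 from deriv(e,a), link(a,c)
round 2: derive deriv(e,f) via R3 from deriv(e,a), link(a,f)
round 2: derive deriv(e,g) via R3 from deriv(e,h), link(h,g)
round 2: derive deriv(e,i) via R3 from deriv(e,a), link(a,i)
round 2: derive deriv(g,a) via R3 from deriv(g,g), link(g,a)
round 2: derive deriv(g,h) via R3 from deriv(g,g), link(g,h)
round 2: derive deriv(i,i) via R3 from deriv(i,e), link(e,i)
round 2: derive deriv(j,c) via R3 from deriv(j,a), link(a,c)
round 2: derive deriv(j,f) via R3 from deriv(j,a), link(a,f)
round 2: derive deriv(j,g) via R3 from deriv(j,h), link(h,g)
round 2: derive deriv(j,i) via R3 from deriv(j,a), link(a,i)
round 3: derive deriv(a,c) via R3 from deriv(a,a), link(a,c)
round 3: derive deriv(a,f) via R3 from deriv(a,a), link(a,f)
round 3: derive deriv(c,a) via R3 from deriv(c,g), link(g,a)
round 3: derive deriv(c,h) via R3 from deriv(c,g), link(g,h)
round 3: derive deriv(d,a) via R3 from deriv(d,i), link(i,a)
round 3: derive deriv(e,d) via R3 from deriv(e,f), link(f,d)
round 3: derive deriv(e,j) via R3 from deriv(e,c), link(c,j)
round 3: derive deriv(g,f) via R3 from deriv(g,a), link(a,f)
round 3: derive deriv(i,a) via R3 from deriv(i,i), link(i,a)
round 3: derive deriv(j,d) via R3 from deriv(j,f), link(f,d)
round 3: derive deriv(j,j) via R3 from deriv(j,c), link(c,j)
round 4: derive deriv(a,d) via R3 from deriv(a,f), link(f,d)
round 4: derive deriv(a,h) via R3 from deriv(a,f), link(f,h)
round 4: derive deriv(a,j) via R3 from deriv(a,c), link(c,j)
round 4: derive deriv(c,f) via R3 from deriv(c,a), link(a,f)
round 4: derive deriv(c,i) via R3 from deriv(c,a), link(a,i)
round 4: derive deriv(d,c) via R3 from deriv(d,a), link(a,c)
round 4: derive deriv(d,f) via R3 from deriv(d,a), link(a,f)
round 4: derive deriv(i,c) via R3 from deriv(i,a), link(a,c)
round 4: derive deriv(i,f) via R3 from deriv(i,a), link(a,f)
round 5: derive deriv(a,g) via R3 from deriv(a,d), link(d,g)
round 5: derive deriv(d,d) via R3 from deriv(d,f), link(f,d)
round 5: derive deriv(d,h) via R3 from deriv(d,f), link(f,h)
round 5: derive deriv(d,j) via R3 from deriv(d,c), link(c,j)
round 5: derive deriv(i,d) via R3 from deriv(i,f), link(f,d)
round 5: derive deriv(i,h) via R3 from deriv(i,f), link(f,h)
round 5: derive deriv(i,j) via R3 from deriv(i,c), link(c,j)
round 6: derive deriv(d,g) via R3 from deriv(d,d), link(d,g)
round 6: derive deriv(i,g) via R3 from deriv(i,d), link(d,g)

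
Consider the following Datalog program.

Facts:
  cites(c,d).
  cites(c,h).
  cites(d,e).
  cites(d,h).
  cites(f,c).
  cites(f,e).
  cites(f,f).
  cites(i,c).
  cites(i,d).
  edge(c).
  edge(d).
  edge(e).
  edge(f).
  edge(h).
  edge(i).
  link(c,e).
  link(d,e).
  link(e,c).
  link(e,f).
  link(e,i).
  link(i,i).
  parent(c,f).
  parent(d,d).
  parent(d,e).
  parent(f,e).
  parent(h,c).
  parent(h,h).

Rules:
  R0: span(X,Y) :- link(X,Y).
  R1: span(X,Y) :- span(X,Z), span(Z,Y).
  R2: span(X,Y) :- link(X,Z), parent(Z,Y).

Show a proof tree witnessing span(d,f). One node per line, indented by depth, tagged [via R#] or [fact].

round 1: derive span(c,e) via R0 from link(c,e)
round 1: derive span(d,e) via R0 from link(d,e)
round 1: derive span(e,c) via R0 from link(e,c)
round 1: derive span(e,f) via R0 from link(e,f)
round 1: derive span(e,i) via R0 from link(e,i)
round 1: derive span(i,i) via R0 from link(i,i)
round 1: derive span(e,e) via R2 from link(e,f), parent(f,e)
round 2: derive span(c,c) via R1 from span(c,e), span(e,c)
round 2: derive span(c,f) via R1 from span(c,e), span(e,f)
round 2: derive span(c,i) via R1 from span(c,e), span(e,i)
round 2: derive span(d,c) via R1 from span(d,e), span(e,c)
round 2: derive span(d,f) via R1 from span(d,e), span(e,f)
round 2: derive span(d,i) via R1 from span(d,e), span(e,i)

span(d,f)  [via R1]
  span(d,e)  [via R0]
    link(d,e)  [fact]
  span(e,f)  [via R0]
    link(e,f)  [fact]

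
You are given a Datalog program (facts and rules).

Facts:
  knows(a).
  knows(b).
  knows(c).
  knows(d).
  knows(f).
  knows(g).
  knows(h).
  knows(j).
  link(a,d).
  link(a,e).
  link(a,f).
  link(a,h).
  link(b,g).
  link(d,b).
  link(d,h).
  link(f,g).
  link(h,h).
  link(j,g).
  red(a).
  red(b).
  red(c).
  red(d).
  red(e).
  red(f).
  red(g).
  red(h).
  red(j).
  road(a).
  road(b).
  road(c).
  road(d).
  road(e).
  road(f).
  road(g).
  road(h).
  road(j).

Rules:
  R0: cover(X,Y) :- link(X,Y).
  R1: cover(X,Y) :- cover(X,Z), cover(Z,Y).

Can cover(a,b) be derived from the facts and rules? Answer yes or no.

yes

round 1: derive cover(a,d) via R0 from link(a,d)
round 1: derive cover(a,e) via R0 from link(a,e)
round 1: derive cover(a,f) via R0 from link(a,f)
round 1: derive cover(a,h) via R0 from link(a,h)
round 1: derive cover(b,g) via R0 from link(b,g)
round 1: derive cover(d,b) via R0 from link(d,b)
round 1: derive cover(d,h) via R0 from link(d,h)
round 1: derive cover(f,g) via R0 from link(f,g)
round 1: derive cover(h,h) via R0 from link(h,h)
round 1: derive cover(j,g) via R0 from link(j,g)
round 2: derive cover(a,b) via R1 from cover(a,d), cover(d,b)
round 2: derive cover(a,g) via R1 from cover(a,f), cover(f,g)
round 2: derive cover(d,g) via R1 from cover(d,b), cover(b,g)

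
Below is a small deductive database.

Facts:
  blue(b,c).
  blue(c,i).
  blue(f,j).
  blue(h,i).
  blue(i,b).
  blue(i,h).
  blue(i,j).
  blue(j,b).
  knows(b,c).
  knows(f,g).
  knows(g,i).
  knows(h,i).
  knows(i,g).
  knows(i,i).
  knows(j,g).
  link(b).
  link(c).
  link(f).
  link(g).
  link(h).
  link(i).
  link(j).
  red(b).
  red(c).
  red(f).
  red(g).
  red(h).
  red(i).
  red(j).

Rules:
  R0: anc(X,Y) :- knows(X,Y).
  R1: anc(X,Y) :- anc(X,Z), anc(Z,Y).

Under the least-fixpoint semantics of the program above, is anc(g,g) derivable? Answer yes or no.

yes

round 1: derive anc(b,c) via R0 from knows(b,c)
round 1: derive anc(f,g) via R0 from knows(f,g)
round 1: derive anc(g,i) via R0 from knows(g,i)
round 1: derive anc(h,i) via R0 from knows(h,i)
round 1: derive anc(i,g) via R0 from knows(i,g)
round 1: derive anc(i,i) via R0 from knows(i,i)
round 1: derive anc(j,g) via R0 from knows(j,g)
round 2: derive anc(f,i) via R1 from anc(f,g), anc(g,i)
round 2: derive anc(g,g) via R1 from anc(g,i), anc(i,g)
round 2: derive anc(h,g) via R1 from anc(h,i), anc(i,g)
round 2: derive anc(j,i) via R1 from anc(j,g), anc(g,i)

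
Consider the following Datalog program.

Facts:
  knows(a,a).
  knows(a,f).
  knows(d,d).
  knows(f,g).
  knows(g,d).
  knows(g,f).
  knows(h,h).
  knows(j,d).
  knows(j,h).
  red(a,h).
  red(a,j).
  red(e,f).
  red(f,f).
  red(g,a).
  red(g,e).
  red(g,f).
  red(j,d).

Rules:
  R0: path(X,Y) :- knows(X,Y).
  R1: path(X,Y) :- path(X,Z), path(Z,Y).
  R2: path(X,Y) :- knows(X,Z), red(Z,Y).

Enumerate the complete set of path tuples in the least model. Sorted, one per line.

path(a,a)
path(a,d)
path(a,e)
path(a,f)
path(a,g)
path(a,h)
path(a,j)
path(d,d)
path(f,a)
path(f,d)
path(f,e)
path(f,f)
path(f,g)
path(f,h)
path(f,j)
path(g,a)
path(g,d)
path(g,e)
path(g,f)
path(g,g)
path(g,h)
path(g,j)
path(h,h)
path(j,d)
path(j,h)

round 1: derive path(a,a) via R0 from knows(a,a)
round 1: derive path(a,f) via R0 from knows(a,f)
round 1: derive path(d,d) via R0 from knows(d,d)
round 1: derive path(f,g) via R0 from knows(f,g)
round 1: derive path(g,d) via R0 from knows(g,d)
round 1: derive path(g,f) via R0 from knows(g,f)
round 1: derive path(h,h) via R0 from knows(h,h)
round 1: derive path(j,d) via R0 from knows(j,d)
round 1: derive path(j,h) via R0 from knows(j,h)
round 1: derive path(a,h) via R2 from knows(a,a), red(a,h)
round 1: derive path(a,j) via R2 from knows(a,a), red(a,j)
round 1: derive path(f,a) via R2 from knows(f,g), red(g,a)
round 1: derive path(f,e) via R2 from knows(f,g), red(g,e)
round 1: derive path(f,f) via R2 from knows(f,g), red(g,f)
round 2: derive path(a,d) via R1 from path(a,j), path(j,d)
round 2: derive path(a,e) via R1 from path(a,f), path(f,e)
round 2: derive path(a,g) via R1 from path(a,f), path(f,g)
round 2: derive path(f,d) via R1 from path(f,g), path(g,d)
round 2: derive path(f,h) via R1 from path(f,a), path(a,h)
round 2: derive path(f,j) via R1 from path(f,a), path(a,j)
round 2: derive path(g,a) via R1 from path(g,f), path(f,a)
round 2: derive path(g,e) via R1 from path(g,f), path(f,e)
round 2: derive path(g,g) via R1 from path(g,f), path(f,g)
round 3: derive path(g,h) via R1 from path(g,a), path(a,h)
round 3: derive path(g,j) via R1 from path(g,a), path(a,j)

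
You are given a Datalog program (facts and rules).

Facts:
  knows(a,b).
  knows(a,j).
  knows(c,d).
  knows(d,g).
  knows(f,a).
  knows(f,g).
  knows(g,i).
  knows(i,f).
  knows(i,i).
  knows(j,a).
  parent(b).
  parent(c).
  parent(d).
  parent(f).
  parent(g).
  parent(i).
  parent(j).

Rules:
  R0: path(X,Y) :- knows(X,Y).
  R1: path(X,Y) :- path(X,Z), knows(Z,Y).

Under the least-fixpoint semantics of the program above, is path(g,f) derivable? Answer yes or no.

round 1: derive path(a,b) via R0 from knows(a,b)
round 1: derive path(a,j) via R0 from knows(a,j)
round 1: derive path(c,d) via R0 from knows(c,d)
round 1: derive path(d,g) via R0 from knows(d,g)
round 1: derive path(f,a) via R0 from knows(f,a)
round 1: derive path(f,g) via R0 from knows(f,g)
round 1: derive path(g,i) via R0 from knows(g,i)
round 1: derive path(i,f) via R0 from knows(i,f)
round 1: derive path(i,i) via R0 from knows(i,i)
round 1: derive path(j,a) via R0 from knows(j,a)
round 2: derive path(a,a) via R1 from path(a,j), knows(j,a)
round 2: derive path(c,g) via R1 from path(c,d), knows(d,g)
round 2: derive path(d,i) via R1 from path(d,g), knows(g,i)
round 2: derive path(f,b) via R1 from path(f,a), knows(a,b)
round 2: derive path(f,i) via R1 from path(f,g), knows(g,i)
round 2: derive path(f,j) via R1 from path(f,a), knows(a,j)
round 2: derive path(g,f) via R1 from path(g,i), knows(i,f)
round 2: derive path(i,a) via R1 from path(i,f), knows(f,a)
round 2: derive path(i,g) via R1 from path(i,f), knows(f,g)
round 2: derive path(j,b) via R1 from path(j,a), knows(a,b)
round 2: derive path(j,j) via R1 from path(j,a), knows(a,j)
round 3: derive path(c,i) via R1 from path(c,g), knows(g,i)
round 3: derive path(d,f) via R1 from path(d,i), knows(i,f)
round 3: derive path(f,f) via R1 from path(f,i), knows(i,f)
round 3: derive path(g,a) via R1 from path(g,f), knows(f,a)
round 3: derive path(g,g) via R1 from path(g,f), knows(f,g)
round 3: derive path(i,b) via R1 from path(i,a), knows(a,b)
round 3: derive path(i,j) via R1 from path(i,a), knows(a,j)
round 4: derive path(c,f) via R1 from path(c,i), knows(i,f)
round 4: derive path(d,a) via R1 from path(d,f), knows(f,a)
round 4: derive path(g,b) via R1 from path(g,a), knows(a,b)
round 4: derive path(g,j) via R1 from path(g,a), knows(a,j)
round 5: derive path(c,a) via R1 from path(c,f), knows(f,a)
round 5: derive path(d,b) via R1 from path(d,a), knows(a,b)
round 5: derive path(d,j) via R1 from path(d,a), knows(a,j)
round 6: derive path(c,b) via R1 from path(c,a), knows(a,b)
round 6: derive path(c,j) via R1 from path(c,a), knows(a,j)

yes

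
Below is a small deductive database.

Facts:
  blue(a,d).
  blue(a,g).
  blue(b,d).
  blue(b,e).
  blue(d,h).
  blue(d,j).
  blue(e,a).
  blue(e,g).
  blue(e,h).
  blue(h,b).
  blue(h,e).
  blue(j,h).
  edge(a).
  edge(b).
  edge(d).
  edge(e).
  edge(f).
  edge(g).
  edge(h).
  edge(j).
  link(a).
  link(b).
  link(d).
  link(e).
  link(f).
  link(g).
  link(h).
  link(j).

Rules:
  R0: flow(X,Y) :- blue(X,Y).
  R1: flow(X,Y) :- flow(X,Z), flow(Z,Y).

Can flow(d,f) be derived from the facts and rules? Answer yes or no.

no

round 1: derive flow(a,d) via R0 from blue(a,d)
round 1: derive flow(a,g) via R0 from blue(a,g)
round 1: derive flow(b,d) via R0 from blue(b,d)
round 1: derive flow(b,e) via R0 from blue(b,e)
round 1: derive flow(d,h) via R0 from blue(d,h)
round 1: derive flow(d,j) via R0 from blue(d,j)
round 1: derive flow(e,a) via R0 from blue(e,a)
round 1: derive flow(e,g) via R0 from blue(e,g)
round 1: derive flow(e,h) via R0 from blue(e,h)
round 1: derive flow(h,b) via R0 from blue(h,b)
round 1: derive flow(h,e) via R0 from blue(h,e)
round 1: derive flow(j,h) via R0 from blue(j,h)
round 2: derive flow(a,h) via R1 from flow(a,d), flow(d,h)
round 2: derive flow(a,j) via R1 from flow(a,d), flow(d,j)
round 2: derive flow(b,a) via R1 from flow(b,e), flow(e,a)
round 2: derive flow(b,g) via R1 from flow(b,e), flow(e,g)
round 2: derive flow(b,h) via R1 from flow(b,d), flow(d,h)
round 2: derive flow(b,j) via R1 from flow(b,d), flow(d,j)
round 2: derive flow(d,b) via R1 from flow(d,h), flow(h,b)
round 2: derive flow(d,e) via R1 from flow(d,h), flow(h,e)
round 2: derive flow(e,b) via R1 from flow(e,h), flow(h,b)
round 2: derive flow(e,d) via R1 from flow(e,a), flow(a,d)
round 2: derive flow(e,e) via R1 from flow(e,h), flow(h,e)
round 2: derive flow(h,a) via R1 from flow(h,e), flow(e,a)
round 2: derive flow(h,d) via R1 from flow(h,b), flow(b,d)
round 2: derive flow(h,g) via R1 from flow(h,e), flow(e,g)
round 2: derive flow(h,h) via R1 from flow(h,e), flow(e,h)
round 2: derive flow(j,b) via R1 from flow(j,h), flow(h,b)
round 2: derive flow(j,e) via R1 from flow(j,h), flow(h,e)
round 3: derive flow(a,a) via R1 from flow(a,h), flow(h,a)
round 3: derive flow(a,b) via R1 from flow(a,d), flow(d,b)
round 3: derive flow(a,e) via R1 from flow(a,d), flow(d,e)
round 3: derive flow(b,b) via R1 from flow(b,d), flow(d,b)
round 3: derive flow(d,a) via R1 from flow(d,b), flow(b,a)
round 3: derive flow(d,d) via R1 from flow(d,b), flow(b,d)
round 3: derive flow(d,g) via R1 from flow(d,b), flow(b,g)
round 3: derive flow(e,j) via R1 from flow(e,a), flow(a,j)
round 3: derive flow(h,j) via R1 from flow(h,a), flow(a,j)
round 3: derive flow(j,a) via R1 from flow(j,b), flow(b,a)
round 3: derive flow(j,d) via R1 from flow(j,b), flow(b,d)
round 3: derive flow(j,g) via R1 from flow(j,b), flow(b,g)
round 3: derive flow(j,j) via R1 from flow(j,b), flow(b,j)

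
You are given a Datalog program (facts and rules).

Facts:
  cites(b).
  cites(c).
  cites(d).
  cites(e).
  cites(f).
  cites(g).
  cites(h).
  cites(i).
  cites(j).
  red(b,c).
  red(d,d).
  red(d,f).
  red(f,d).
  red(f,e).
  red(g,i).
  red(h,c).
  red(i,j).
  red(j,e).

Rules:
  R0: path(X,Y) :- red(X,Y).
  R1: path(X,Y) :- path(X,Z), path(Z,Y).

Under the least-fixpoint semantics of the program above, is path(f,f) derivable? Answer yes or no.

yes

round 1: derive path(b,c) via R0 from red(b,c)
round 1: derive path(d,d) via R0 from red(d,d)
round 1: derive path(d,f) via R0 from red(d,f)
round 1: derive path(f,d) via R0 from red(f,d)
round 1: derive path(f,e) via R0 from red(f,e)
round 1: derive path(g,i) via R0 from red(g,i)
round 1: derive path(h,c) via R0 from red(h,c)
round 1: derive path(i,j) via R0 from red(i,j)
round 1: derive path(j,e) via R0 from red(j,e)
round 2: derive path(d,e) via R1 from path(d,f), path(f,e)
round 2: derive path(f,f) via R1 from path(f,d), path(d,f)
round 2: derive path(g,j) via R1 from path(g,i), path(i,j)
round 2: derive path(i,e) via R1 from path(i,j), path(j,e)
round 3: derive path(g,e) via R1 from path(g,i), path(i,e)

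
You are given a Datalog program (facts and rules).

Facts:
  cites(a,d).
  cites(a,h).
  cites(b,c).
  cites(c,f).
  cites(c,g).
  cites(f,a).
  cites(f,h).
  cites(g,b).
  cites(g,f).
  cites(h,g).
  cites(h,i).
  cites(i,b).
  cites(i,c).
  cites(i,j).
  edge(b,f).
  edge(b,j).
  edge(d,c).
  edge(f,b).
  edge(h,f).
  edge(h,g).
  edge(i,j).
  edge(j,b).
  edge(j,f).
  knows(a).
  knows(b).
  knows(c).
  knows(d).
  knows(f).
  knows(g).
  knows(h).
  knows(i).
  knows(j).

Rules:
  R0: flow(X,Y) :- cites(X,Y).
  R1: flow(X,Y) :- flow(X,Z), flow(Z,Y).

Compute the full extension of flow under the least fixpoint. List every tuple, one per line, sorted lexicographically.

round 1: derive flow(a,d) via R0 from cites(a,d)
round 1: derive flow(a,h) via R0 from cites(a,h)
round 1: derive flow(b,c) via R0 from cites(b,c)
round 1: derive flow(c,f) via R0 from cites(c,f)
round 1: derive flow(c,g) via R0 from cites(c,g)
round 1: derive flow(f,a) via R0 from cites(f,a)
round 1: derive flow(f,h) via R0 from cites(f,h)
round 1: derive flow(g,b) via R0 from cites(g,b)
round 1: derive flow(g,f) via R0 from cites(g,f)
round 1: derive flow(h,g) via R0 from cites(h,g)
round 1: derive flow(h,i) via R0 from cites(h,i)
round 1: derive flow(i,b) via R0 from cites(i,b)
round 1: derive flow(i,c) via R0 from cites(i,c)
round 1: derive flow(i,j) via R0 from cites(i,j)
round 2: derive flow(a,g) via R1 from flow(a,h), flow(h,g)
round 2: derive flow(a,i) via R1 from flow(a,h), flow(h,i)
round 2: derive flow(b,f) via R1 from flow(b,c), flow(c,f)
round 2: derive flow(b,g) via R1 from flow(b,c), flow(c,g)
round 2: derive flow(c,a) via R1 from flow(c,f), flow(f,a)
round 2: derive flow(c,b) via R1 from flow(c,g), flow(g,b)
round 2: derive flow(c,h) via R1 from flow(c,f), flow(f,h)
round 2: derive flow(f,d) via R1 from flow(f,a), flow(a,d)
round 2: derive flow(f,g) via R1 from flow(f,h), flow(h,g)
round 2: derive flow(f,i) via R1 from flow(f,h), flow(h,i)
round 2: derive flow(g,a) via R1 from flow(g,f), flow(f,a)
round 2: derive flow(g,c) via R1 from flow(g,b), flow(b,c)
round 2: derive flow(g,h) via R1 from flow(g,f), flow(f,h)
round 2: derive flow(h,b) via R1 from flow(h,g), flow(g,b)
round 2: derive flow(h,c) via R1 from flow(h,i), flow(i,c)
round 2: derive flow(h,f) via R1 from flow(h,g), flow(g,f)
round 2: derive flow(h,j) via R1 from flow(h,i), flow(i,j)
round 2: derive flow(i,f) via R1 from flow(i,c), flow(c,f)
round 2: derive flow(i,g) via R1 from flow(i,c), flow(c,g)
round 3: derive flow(a,a) via R1 from flow(a,g), flow(g,a)
round 3: derive flow(a,b) via R1 from flow(a,g), flow(g,b)
round 3: derive flow(a,c) via R1 from flow(a,g), flow(g,c)
round 3: derive flow(a,f) via R1 from flow(a,g), flow(g,f)
round 3: derive flow(a,j) via R1 from flow(a,h), flow(h,j)
round 3: derive flow(b,a) via R1 from flow(b,c), flow(c,a)
round 3: derive flow(b,b) via R1 from flow(b,c), flow(c,b)
round 3: derive flow(b,d) via R1 from flow(b,f), flow(f,d)
round 3: derive flow(b,h) via R1 from flow(b,c), flow(c,h)
round 3: derive flow(b,i) via R1 from flow(b,f), flow(f,i)
round 3: derive flow(c,c) via R1 from flow(c,b), flow(b,c)
round 3: derive flow(c,d) via R1 from flow(c,a), flow(a,d)
round 3: derive flow(c,i) via R1 from flow(c,a), flow(a,i)
round 3: derive flow(c,j) via R1 from flow(c,h), flow(h,j)
round 3: derive flow(f,b) via R1 from flow(f,g), flow(g,b)
round 3: derive flow(f,c) via R1 from flow(f,g), flow(g,c)
round 3: derive flow(f,f) via R1 from flow(f,g), flow(g,f)
round 3: derive flow(f,j) via R1 from flow(f,h), flow(h,j)
round 3: derive flow(g,d) via R1 from flow(g,a), flow(a,d)
round 3: derive flow(g,g) via R1 from flow(g,a), flow(a,g)
round 3: derive flow(g,i) via R1 from flow(g,a), flow(a,i)
round 3: derive flow(g,j) via R1 from flow(g,h), flow(h,j)
round 3: derive flow(h,a) via R1 from flow(h,c), flow(c,a)
round 3: derive flow(h,d) via R1 from flow(h,f), flow(f,d)
round 3: derive flow(h,h) via R1 from flow(h,c), flow(c,h)
round 3: derive flow(i,a) via R1 from flow(i,c), flow(c,a)
round 3: derive flow(i,d) via R1 from flow(i,f), flow(f,d)
round 3: derive flow(i,h) via R1 from flow(i,c), flow(c,h)
round 3: derive flow(i,i) via R1 from flow(i,f), flow(f,i)
round 4: derive flow(b,j) via R1 from flow(b,a), flow(a,j)

flow(a,a)
flow(a,b)
flow(a,c)
flow(a,d)
flow(a,f)
flow(a,g)
flow(a,h)
flow(a,i)
flow(a,j)
flow(b,a)
flow(b,b)
flow(b,c)
flow(b,d)
flow(b,f)
flow(b,g)
flow(b,h)
flow(b,i)
flow(b,j)
flow(c,a)
flow(c,b)
flow(c,c)
flow(c,d)
flow(c,f)
flow(c,g)
flow(c,h)
flow(c,i)
flow(c,j)
flow(f,a)
flow(f,b)
flow(f,c)
flow(f,d)
flow(f,f)
flow(f,g)
flow(f,h)
flow(f,i)
flow(f,j)
flow(g,a)
flow(g,b)
flow(g,c)
flow(g,d)
flow(g,f)
flow(g,g)
flow(g,h)
flow(g,i)
flow(g,j)
flow(h,a)
flow(h,b)
flow(h,c)
flow(h,d)
flow(h,f)
flow(h,g)
flow(h,h)
flow(h,i)
flow(h,j)
flow(i,a)
flow(i,b)
flow(i,c)
flow(i,d)
flow(i,f)
flow(i,g)
flow(i,h)
flow(i,i)
flow(i,j)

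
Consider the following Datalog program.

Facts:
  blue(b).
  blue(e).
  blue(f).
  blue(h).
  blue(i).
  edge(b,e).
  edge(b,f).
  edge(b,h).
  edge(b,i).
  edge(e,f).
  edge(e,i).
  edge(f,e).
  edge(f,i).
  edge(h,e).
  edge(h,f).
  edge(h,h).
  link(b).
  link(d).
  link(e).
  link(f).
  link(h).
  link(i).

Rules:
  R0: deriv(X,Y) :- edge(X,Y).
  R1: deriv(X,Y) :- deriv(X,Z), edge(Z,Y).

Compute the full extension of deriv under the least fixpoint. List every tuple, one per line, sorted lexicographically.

round 1: derive deriv(b,e) via R0 from edge(b,e)
round 1: derive deriv(b,f) via R0 from edge(b,f)
round 1: derive deriv(b,h) via R0 from edge(b,h)
round 1: derive deriv(b,i) via R0 from edge(b,i)
round 1: derive deriv(e,f) via R0 from edge(e,f)
round 1: derive deriv(e,i) via R0 from edge(e,i)
round 1: derive deriv(f,e) via R0 from edge(f,e)
round 1: derive deriv(f,i) via R0 from edge(f,i)
round 1: derive deriv(h,e) via R0 from edge(h,e)
round 1: derive deriv(h,f) via R0 from edge(h,f)
round 1: derive deriv(h,h) via R0 from edge(h,h)
round 2: derive deriv(e,e) via R1 from deriv(e,f), edge(f,e)
round 2: derive deriv(f,f) via R1 from deriv(f,e), edge(e,f)
round 2: derive deriv(h,i) via R1 from deriv(h,e), edge(e,i)

deriv(b,e)
deriv(b,f)
deriv(b,h)
deriv(b,i)
deriv(e,e)
deriv(e,f)
deriv(e,i)
deriv(f,e)
deriv(f,f)
deriv(f,i)
deriv(h,e)
deriv(h,f)
deriv(h,h)
deriv(h,i)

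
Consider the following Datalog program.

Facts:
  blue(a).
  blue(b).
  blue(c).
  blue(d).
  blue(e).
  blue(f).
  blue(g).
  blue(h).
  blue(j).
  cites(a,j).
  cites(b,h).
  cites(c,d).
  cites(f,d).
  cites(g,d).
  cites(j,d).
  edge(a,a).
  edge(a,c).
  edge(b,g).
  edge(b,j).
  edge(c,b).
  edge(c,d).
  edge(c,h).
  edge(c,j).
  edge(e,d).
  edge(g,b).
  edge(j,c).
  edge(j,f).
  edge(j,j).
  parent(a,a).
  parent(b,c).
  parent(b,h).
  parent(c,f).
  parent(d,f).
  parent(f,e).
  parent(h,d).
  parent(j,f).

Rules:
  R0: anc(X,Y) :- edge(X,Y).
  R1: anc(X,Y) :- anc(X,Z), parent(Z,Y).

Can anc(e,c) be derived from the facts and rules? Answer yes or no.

no

round 1: derive anc(a,a) via R0 from edge(a,a)
round 1: derive anc(a,c) via R0 from edge(a,c)
round 1: derive anc(b,g) via R0 from edge(b,g)
round 1: derive anc(b,j) via R0 from edge(b,j)
round 1: derive anc(c,b) via R0 from edge(c,b)
round 1: derive anc(c,d) via R0 from edge(c,d)
round 1: derive anc(c,h) via R0 from edge(c,h)
round 1: derive anc(c,j) via R0 from edge(c,j)
round 1: derive anc(e,d) via R0 from edge(e,d)
round 1: derive anc(g,b) via R0 from edge(g,b)
round 1: derive anc(j,c) via R0 from edge(j,c)
round 1: derive anc(j,f) via R0 from edge(j,f)
round 1: derive anc(j,j) via R0 from edge(j,j)
round 2: derive anc(a,f) via R1 from anc(a,c), parent(c,f)
round 2: derive anc(b,f) via R1 from anc(b,j), parent(j,f)
round 2: derive anc(c,c) via R1 from anc(c,b), parent(b,c)
round 2: derive anc(c,f) via R1 from anc(c,d), parent(d,f)
round 2: derive anc(e,f) via R1 from anc(e,d), parent(d,f)
round 2: derive anc(g,c) via R1 from anc(g,b), parent(b,c)
round 2: derive anc(g,h) via R1 from anc(g,b), parent(b,h)
round 2: derive anc(j,e) via R1 from anc(j,f), parent(f,e)
round 3: derive anc(a,e) via R1 from anc(a,f), parent(f,e)
round 3: derive anc(b,e) via R1 from anc(b,f), parent(f,e)
round 3: derive anc(c,e) via R1 from anc(c,f), parent(f,e)
round 3: derive anc(e,e) via R1 from anc(e,f), parent(f,e)
round 3: derive anc(g,d) via R1 from anc(g,h), parent(h,d)
round 3: derive anc(g,f) via R1 from anc(g,c), parent(c,f)
round 4: derive anc(g,e) via R1 from anc(g,f), parent(f,e)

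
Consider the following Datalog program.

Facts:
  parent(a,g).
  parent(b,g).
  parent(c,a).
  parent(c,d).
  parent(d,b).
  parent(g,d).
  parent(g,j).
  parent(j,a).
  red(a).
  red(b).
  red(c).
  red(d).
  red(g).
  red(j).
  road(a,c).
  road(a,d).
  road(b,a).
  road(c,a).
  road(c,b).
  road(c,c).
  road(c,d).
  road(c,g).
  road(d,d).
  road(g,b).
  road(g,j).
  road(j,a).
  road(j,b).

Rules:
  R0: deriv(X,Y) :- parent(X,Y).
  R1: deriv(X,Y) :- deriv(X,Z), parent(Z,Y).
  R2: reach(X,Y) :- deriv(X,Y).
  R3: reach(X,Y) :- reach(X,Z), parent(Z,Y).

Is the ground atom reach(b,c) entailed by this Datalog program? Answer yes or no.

no

round 1: derive deriv(a,g) via R0 from parent(a,g)
round 1: derive deriv(b,g) via R0 from parent(b,g)
round 1: derive deriv(c,a) via R0 from parent(c,a)
round 1: derive deriv(c,d) via R0 from parent(c,d)
round 1: derive deriv(d,b) via R0 from parent(d,b)
round 1: derive deriv(g,d) via R0 from parent(g,d)
round 1: derive deriv(g,j) via R0 from parent(g,j)
round 1: derive deriv(j,a) via R0 from parent(j,a)
round 2: derive deriv(a,d) via R1 from deriv(a,g), parent(g,d)
round 2: derive deriv(a,j) via R1 from deriv(a,g), parent(g,j)
round 2: derive deriv(b,d) via R1 from deriv(b,g), parent(g,d)
round 2: derive deriv(b,j) via R1 from deriv(b,g), parent(g,j)
round 2: derive deriv(c,b) via R1 from deriv(c,d), parent(d,b)
round 2: derive deriv(c,g) via R1 from deriv(c,a), parent(a,g)
round 2: derive deriv(d,g) via R1 from deriv(d,b), parent(b,g)
round 2: derive deriv(g,a) via R1 from deriv(g,j), parent(j,a)
round 2: derive deriv(g,b) via R1 from deriv(g,d), parent(d,b)
round 2: derive deriv(j,g) via R1 from deriv(j,a), parent(a,g)
round 2: derive reach(a,g) via R2 from deriv(a,g)
round 2: derive reach(b,g) via R2 from deriv(b,g)
round 2: derive reach(c,a) via R2 from deriv(c,a)
round 2: derive reach(c,d) via R2 from deriv(c,d)
round 2: derive reach(d,b) via R2 from deriv(d,b)
round 2: derive reach(g,d) via R2 from deriv(g,d)
round 2: derive reach(g,j) via R2 from deriv(g,j)
round 2: derive reach(j,a) via R2 from deriv(j,a)
round 3: derive deriv(a,a) via R1 from deriv(a,j), parent(j,a)
round 3: derive deriv(a,b) via R1 from deriv(a,d), parent(d,b)
round 3: derive deriv(b,a) via R1 from deriv(b,j), parent(j,a)
round 3: derive deriv(b,b) via R1 from deriv(b,d), parent(d,b)
round 3: derive deriv(c,j) via R1 from deriv(c,g), parent(g,j)
round 3: derive deriv(d,d) via R1 from deriv(d,g), parent(g,d)
round 3: derive deriv(d,j) via R1 from deriv(d,g), parent(g,j)
round 3: derive deriv(g,g) via R1 from deriv(g,a), parent(a,g)
round 3: derive deriv(j,d) via R1 from deriv(j,g), parent(g,d)
round 3: derive deriv(j,j) via R1 from deriv(j,g), parent(g,j)
round 3: derive reach(a,d) via R2 from deriv(a,d)
round 3: derive reach(a,j) via R2 from deriv(a,j)
round 3: derive reach(b,d) via R2 from deriv(b,d)
round 3: derive reach(b,j) via R2 from deriv(b,j)
round 3: derive reach(c,b) via R2 from deriv(c,b)
round 3: derive reach(c,g) via R2 from deriv(c,g)
round 3: derive reach(d,g) via R2 from deriv(d,g)
round 3: derive reach(g,a) via R2 from deriv(g,a)
round 3: derive reach(g,b) via R2 from deriv(g,b)
round 3: derive reach(j,g) via R2 from deriv(j,g)
round 4: derive deriv(d,a) via R1 from deriv(d,j), parent(j,a)
round 4: derive deriv(j,b) via R1 from deriv(j,d), parent(d,b)
round 4: derive reach(a,a) via R2 from deriv(a,a)
round 4: derive reach(a,b) via R2 from deriv(a,b)
round 4: derive reach(b,a) via R2 from deriv(b,a)
round 4: derive reach(b,b) via R2 from deriv(b,b)
round 4: derive reach(c,j) via R2 from deriv(c,j)
round 4: derive reach(d,d) via R2 from deriv(d,d)
round 4: derive reach(d,j) via R2 from deriv(d,j)
round 4: derive reach(g,g) via R2 from deriv(g,g)
round 4: derive reach(j,d) via R2 from deriv(j,d)
round 4: derive reach(j,j) via R2 from deriv(j,j)
round 5: derive reach(d,a) via R2 from deriv(d,a)
round 5: derive reach(j,b) via R2 from deriv(j,b)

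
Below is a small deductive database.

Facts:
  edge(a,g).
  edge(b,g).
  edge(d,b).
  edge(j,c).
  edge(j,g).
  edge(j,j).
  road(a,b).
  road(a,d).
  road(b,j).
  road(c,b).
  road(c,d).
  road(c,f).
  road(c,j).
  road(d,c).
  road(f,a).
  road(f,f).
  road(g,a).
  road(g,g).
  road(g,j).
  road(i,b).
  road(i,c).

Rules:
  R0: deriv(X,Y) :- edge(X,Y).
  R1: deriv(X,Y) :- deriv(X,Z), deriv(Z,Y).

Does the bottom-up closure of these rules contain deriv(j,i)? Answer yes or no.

round 1: derive deriv(a,g) via R0 from edge(a,g)
round 1: derive deriv(b,g) via R0 from edge(b,g)
round 1: derive deriv(d,b) via R0 from edge(d,b)
round 1: derive deriv(j,c) via R0 from edge(j,c)
round 1: derive deriv(j,g) via R0 from edge(j,g)
round 1: derive deriv(j,j) via R0 from edge(j,j)
round 2: derive deriv(d,g) via R1 from deriv(d,b), deriv(b,g)

no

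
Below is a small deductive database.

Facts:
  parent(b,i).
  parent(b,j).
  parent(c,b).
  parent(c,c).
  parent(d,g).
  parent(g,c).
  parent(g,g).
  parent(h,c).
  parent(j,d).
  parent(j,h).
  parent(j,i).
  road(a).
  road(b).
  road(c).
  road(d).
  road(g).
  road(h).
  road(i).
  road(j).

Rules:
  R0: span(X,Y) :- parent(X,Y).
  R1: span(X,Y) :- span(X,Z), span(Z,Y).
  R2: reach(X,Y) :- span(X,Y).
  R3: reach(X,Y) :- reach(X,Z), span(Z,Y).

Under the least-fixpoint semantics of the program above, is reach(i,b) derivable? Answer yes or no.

no

round 1: derive span(b,i) via R0 from parent(b,i)
round 1: derive span(b,j) via R0 from parent(b,j)
round 1: derive span(c,b) via R0 from parent(c,b)
round 1: derive span(c,c) via R0 from parent(c,c)
round 1: derive span(d,g) via R0 from parent(d,g)
round 1: derive span(g,c) via R0 from parent(g,c)
round 1: derive span(g,g) via R0 from parent(g,g)
round 1: derive span(h,c) via R0 from parent(h,c)
round 1: derive span(j,d) via R0 from parent(j,d)
round 1: derive span(j,h) via R0 from parent(j,h)
round 1: derive span(j,i) via R0 from parent(j,i)
round 2: derive span(b,d) via R1 from span(b,j), span(j,d)
round 2: derive span(b,h) via R1 from span(b,j), span(j,h)
round 2: derive span(c,i) via R1 from span(c,b), span(b,i)
round 2: derive span(c,j) via R1 from span(c,b), span(b,j)
round 2: derive span(d,c) via R1 from span(d,g), span(g,c)
round 2: derive span(g,b) via R1 from span(g,c), span(c,b)
round 2: derive span(h,b) via R1 from span(h,c), span(c,b)
round 2: derive span(j,c) via R1 from span(j,h), span(h,c)
round 2: derive span(j,g) via R1 from span(j,d), span(d,g)
round 2: derive reach(b,i) via R2 from span(b,i)
round 2: derive reach(b,j) via R2 from span(b,j)
round 2: derive reach(c,b) via R2 from span(c,b)
round 2: derive reach(c,c) via R2 from span(c,c)
round 2: derive reach(d,g) via R2 from span(d,g)
round 2: derive reach(g,c) via R2 from span(g,c)
round 2: derive reach(g,g) via R2 from span(g,g)
round 2: derive reach(h,c) via R2 from span(h,c)
round 2: derive reach(j,d) via R2 from span(j,d)
round 2: derive reach(j,h) via R2 from span(j,h)
round 2: derive reach(j,i) via R2 from span(j,i)
round 3: derive span(b,b) via R1 from span(b,h), span(h,b)
round 3: derive span(b,c) via R1 from span(b,d), span(d,c)
round 3: derive span(b,g) via R1 from span(b,d), span(d,g)
round 3: derive span(c,d) via R1 from span(c,b), span(b,d)
round 3: derive span(c,g) via R1 from span(c,j), span(j,g)
round 3: derive span(c,h) via R1 from span(c,b), span(b,h)
round 3: derive span(d,b) via R1 from span(d,c), span(c,b)
round 3: derive span(d,i) via R1 from span(d,c), span(c,i)
round 3: derive span(d,j) via R1 from span(d,c), span(c,j)
round 3: derive span(g,d) via R1 from span(g,b), span(b,d)
round 3: derive span(g,h) via R1 from span(g,b), span(b,h)
round 3: derive span(g,i) via R1 from span(g,b), span(b,i)
round 3: derive span(g,j) via R1 from span(g,b), span(b,j)
round 3: derive span(h,d) via R1 from span(h,b), span(b,d)
round 3: derive span(h,h) via R1 from span(h,b), span(b,h)
round 3: derive span(h,i) via R1 from span(h,b), span(b,i)
round 3: derive span(h,j) via R1 from span(h,b), span(b,j)
round 3: derive span(j,b) via R1 from span(j,c), span(c,b)
round 3: derive span(j,j) via R1 from span(j,c), span(c,j)
round 3: derive reach(b,d) via R2 from span(b,d)
round 3: derive reach(b,h) via R2 from span(b,h)
round 3: derive reach(c,i) via R2 from span(c,i)
round 3: derive reach(c,j) via R2 from span(c,j)
round 3: derive reach(d,c) via R2 from span(d,c)
round 3: derive reach(g,b) via R2 from span(g,b)
round 3: derive reach(h,b) via R2 from span(h,b)
round 3: derive reach(j,c) via R2 from span(j,c)
round 3: derive reach(j,g) via R2 from span(j,g)
round 3: derive reach(b,c) via R3 from reach(b,j), span(j,c)
round 3: derive reach(b,g) via R3 from reach(b,j), span(j,g)
round 3: derive reach(c,d) via R3 from reach(c,b), span(b,d)
round 3: derive reach(c,h) via R3 from reach(c,b), span(b,h)
round 3: derive reach(d,b) via R3 from reach(d,g), span(g,b)
round 3: derive reach(g,i) via R3 from reach(g,c), span(c,i)
round 3: derive reach(g,j) via R3 from reach(g,c), span(c,j)
round 3: derive reach(h,i) via R3 from reach(h,c), span(c,i)
round 3: derive reach(h,j) via R3 from reach(h,c), span(c,j)
round 3: derive reach(j,b) via R3 from reach(j,h), span(h,b)
round 4: derive span(d,d) via R1 from span(d,b), span(b,d)
round 4: derive span(d,h) via R1 from span(d,b), span(b,h)
round 4: derive span(h,g) via R1 from span(h,b), span(b,g)
round 4: derive reach(b,b) via R2 from span(b,b)
round 4: derive reach(c,g) via R2 from span(c,g)
round 4: derive reach(d,i) via R2 from span(d,i)
round 4: derive reach(d,j) via R2 from span(d,j)
round 4: derive reach(g,d) via R2 from span(g,d)
round 4: derive reach(g,h) via R2 from span(g,h)
round 4: derive reach(h,d) via R2 from span(h,d)
round 4: derive reach(h,h) via R2 from span(h,h)
round 4: derive reach(j,j) via R2 from span(j,j)
round 4: derive reach(d,d) via R3 from reach(d,b), span(b,d)
round 4: derive reach(d,h) via R3 from reach(d,b), span(b,h)
round 4: derive reach(h,g) via R3 from reach(h,b), span(b,g)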